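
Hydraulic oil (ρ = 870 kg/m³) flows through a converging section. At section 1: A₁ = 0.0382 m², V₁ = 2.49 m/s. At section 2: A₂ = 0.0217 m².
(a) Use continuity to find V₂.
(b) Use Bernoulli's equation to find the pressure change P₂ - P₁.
(a) Continuity: A₁V₁=A₂V₂ -> V₂=A₁V₁/A₂=0.0382*2.49/0.0217=4.38 m/s
(b) Bernoulli: P₂-P₁=0.5*rho*(V₁^2-V₂^2)/1000=0.5*870*(2.49^2-4.38^2)/1000=-5.648 kPa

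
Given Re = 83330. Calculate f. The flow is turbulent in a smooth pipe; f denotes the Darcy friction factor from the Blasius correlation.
Formula: f = \frac{0.316}{Re^{0.25}}
f = 0.316/83330^0.25 = 0.0186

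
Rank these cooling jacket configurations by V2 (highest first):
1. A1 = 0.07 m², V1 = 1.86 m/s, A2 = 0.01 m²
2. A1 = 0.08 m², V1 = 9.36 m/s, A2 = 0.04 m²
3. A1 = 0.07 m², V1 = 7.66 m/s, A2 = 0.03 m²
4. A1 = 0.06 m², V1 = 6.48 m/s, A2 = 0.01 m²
Case 1: V2 = 13.02 m/s
Case 2: V2 = 18.72 m/s
Case 3: V2 = 17.87 m/s
Case 4: V2 = 38.88 m/s
Ranking (highest first): 4, 2, 3, 1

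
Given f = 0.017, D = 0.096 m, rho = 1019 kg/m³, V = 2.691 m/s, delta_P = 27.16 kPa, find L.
Formula: \Delta P = f \frac{L}{D} \frac{\rho V^2}{2}
Substituting knowns: 27.16 = 0.017·(L/0.096)·0.5·1019·2.691²/1000
Solving for L: L = (27.16·1000)·0.096/(0.017·0.5·1019·2.691²) = 41.57 m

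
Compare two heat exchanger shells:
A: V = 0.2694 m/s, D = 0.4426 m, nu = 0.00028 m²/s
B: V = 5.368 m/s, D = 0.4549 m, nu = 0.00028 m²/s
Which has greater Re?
Re(A) = 425.8, Re(B) = 8721. Answer: B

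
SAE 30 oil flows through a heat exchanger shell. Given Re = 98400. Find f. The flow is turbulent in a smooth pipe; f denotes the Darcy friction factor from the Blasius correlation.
Formula: f = \frac{0.316}{Re^{0.25}}
f = 0.316/98400^0.25 = 0.01784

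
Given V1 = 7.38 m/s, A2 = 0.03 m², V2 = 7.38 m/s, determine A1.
Formula: V_2 = \frac{A_1 V_1}{A_2}
Substituting knowns: 7.38 = A1·7.38/0.03
Solving for A1: A1 = 7.38·0.03/7.38 = 0.03 m²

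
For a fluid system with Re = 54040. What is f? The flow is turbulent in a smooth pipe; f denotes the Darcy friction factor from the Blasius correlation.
Formula: f = \frac{0.316}{Re^{0.25}}
f = 0.316/54040^0.25 = 0.02073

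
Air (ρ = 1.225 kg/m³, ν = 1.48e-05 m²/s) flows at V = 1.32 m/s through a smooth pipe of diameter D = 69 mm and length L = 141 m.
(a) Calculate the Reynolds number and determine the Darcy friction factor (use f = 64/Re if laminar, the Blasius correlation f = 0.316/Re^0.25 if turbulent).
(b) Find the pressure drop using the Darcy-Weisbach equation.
(a) Re = V·D/ν = 1.32·0.069/1.48e-05 = 6154.1 → turbulent (Re > 4000); f = 0.316/Re^0.25 = 0.316/6154.1^0.25 = 0.035678
(b) Darcy-Weisbach: ΔP = f·(L/D)·½ρV²/1000 = 0.035678·(141/0.069)·½·1.225·1.32²/1000 = 0.07781 kPa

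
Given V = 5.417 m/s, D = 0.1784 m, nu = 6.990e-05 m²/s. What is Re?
Formula: Re = \frac{V D}{\nu}
Re = 5.417·0.1784/6.990e-05 = 13825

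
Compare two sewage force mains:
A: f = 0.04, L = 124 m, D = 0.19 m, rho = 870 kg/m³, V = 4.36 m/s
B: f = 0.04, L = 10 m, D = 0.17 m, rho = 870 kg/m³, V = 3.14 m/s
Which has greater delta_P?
delta_P(A) = 215.9 kPa, delta_P(B) = 10.09 kPa. Answer: A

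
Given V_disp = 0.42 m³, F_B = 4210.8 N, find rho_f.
Formula: F_B = \rho_f g V_{disp}
Substituting knowns: 4210.8 = rho_f·9.81·0.42
Solving for rho_f: rho_f = 4210.8/(9.81·0.42) = 1022 kg/m³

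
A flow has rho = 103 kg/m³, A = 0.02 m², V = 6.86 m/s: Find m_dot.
Formula: \dot{m} = \rho A V
m_dot = 103·0.02·6.86 = 14.13 kg/s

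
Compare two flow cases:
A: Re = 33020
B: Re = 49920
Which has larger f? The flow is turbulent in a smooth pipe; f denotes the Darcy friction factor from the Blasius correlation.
f(A) = 0.02344, f(B) = 0.02114. Answer: A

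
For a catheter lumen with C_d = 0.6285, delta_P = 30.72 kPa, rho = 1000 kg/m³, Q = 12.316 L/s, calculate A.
Formula: Q = C_d A \sqrt{\frac{2 \Delta P}{\rho}}
Substituting knowns: 12.316 = 0.6285·A·√(2·(30.72·1000)/1000)·1000
Solving for A: A = (12.316/1000)/(0.6285·√(2·(30.72·1000)/1000)) = 0.0025 m²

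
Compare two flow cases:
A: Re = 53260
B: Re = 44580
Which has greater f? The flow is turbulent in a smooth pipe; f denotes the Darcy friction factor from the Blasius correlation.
f(A) = 0.0208, f(B) = 0.02175. Answer: B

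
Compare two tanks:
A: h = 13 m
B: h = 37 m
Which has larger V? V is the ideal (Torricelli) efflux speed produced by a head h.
V(A) = 15.97 m/s, V(B) = 26.94 m/s. Answer: B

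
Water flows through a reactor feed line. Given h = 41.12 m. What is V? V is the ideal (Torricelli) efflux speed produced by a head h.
Formula: V = \sqrt{2 g h}
V = √(2·9.81·41.12) = 28.4 m/s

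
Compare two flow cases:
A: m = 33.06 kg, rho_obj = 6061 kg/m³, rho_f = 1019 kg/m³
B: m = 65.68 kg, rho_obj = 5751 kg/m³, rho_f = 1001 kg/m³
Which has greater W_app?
W_app(A) = 269.8 N, W_app(B) = 532.2 N. Answer: B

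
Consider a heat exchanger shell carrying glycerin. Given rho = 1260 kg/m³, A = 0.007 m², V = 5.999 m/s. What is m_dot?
Formula: \dot{m} = \rho A V
m_dot = 1260·0.007·5.999 = 52.91 kg/s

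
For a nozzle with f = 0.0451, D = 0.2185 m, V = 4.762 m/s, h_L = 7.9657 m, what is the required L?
Formula: h_L = f \frac{L}{D} \frac{V^2}{2g}
Substituting knowns: 7.9657 = 0.0451·(L/0.2185)·4.762²/(2·9.81)
Solving for L: L = 7.9657·2·9.81·0.2185/(0.0451·4.762²) = 33.39 m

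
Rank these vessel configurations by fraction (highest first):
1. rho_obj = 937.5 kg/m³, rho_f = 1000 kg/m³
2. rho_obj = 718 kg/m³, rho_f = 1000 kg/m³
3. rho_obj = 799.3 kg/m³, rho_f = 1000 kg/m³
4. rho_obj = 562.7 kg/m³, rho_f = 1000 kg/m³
Case 1: fraction = 0.9375
Case 2: fraction = 0.718
Case 3: fraction = 0.7993
Case 4: fraction = 0.5627
Ranking (highest first): 1, 3, 2, 4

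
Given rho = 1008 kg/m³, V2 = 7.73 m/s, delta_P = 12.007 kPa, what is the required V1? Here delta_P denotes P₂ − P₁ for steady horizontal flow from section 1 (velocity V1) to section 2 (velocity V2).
Formula: \Delta P = \frac{1}{2} \rho (V_1^2 - V_2^2)
Substituting knowns: 12.007 = 0.5·1008·(V1² − 7.73²)/1000
Solving for V1: V1 = √(7.73² + 2·(12.007·1000)/1008) = 9.142 m/s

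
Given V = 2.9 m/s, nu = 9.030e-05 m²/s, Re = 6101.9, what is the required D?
Formula: Re = \frac{V D}{\nu}
Substituting knowns: 6101.9 = 2.9·D/9.030e-05
Solving for D: D = 6101.9·9.030e-05/2.9 = 0.19 m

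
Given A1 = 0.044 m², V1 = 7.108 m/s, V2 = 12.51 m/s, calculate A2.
Formula: V_2 = \frac{A_1 V_1}{A_2}
Substituting knowns: 12.51 = 0.044·7.108/A2
Solving for A2: A2 = 0.044·7.108/12.51 = 0.025 m²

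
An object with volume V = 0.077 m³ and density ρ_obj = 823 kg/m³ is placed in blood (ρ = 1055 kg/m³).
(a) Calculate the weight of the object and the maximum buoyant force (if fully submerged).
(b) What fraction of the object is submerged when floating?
(a) W=rho_obj*g*V=823*9.81*0.077=621.7 N; F_B(max)=rho*g*V=1055*9.81*0.077=796.9 N
(b) Floating fraction=rho_obj/rho=823/1055=0.780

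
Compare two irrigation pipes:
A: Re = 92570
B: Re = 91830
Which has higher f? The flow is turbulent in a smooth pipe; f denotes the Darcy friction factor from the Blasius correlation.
f(A) = 0.01812, f(B) = 0.01815. Answer: B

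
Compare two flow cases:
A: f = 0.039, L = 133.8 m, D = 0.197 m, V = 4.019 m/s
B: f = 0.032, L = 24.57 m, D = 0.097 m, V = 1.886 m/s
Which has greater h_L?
h_L(A) = 21.81 m, h_L(B) = 1.469 m. Answer: A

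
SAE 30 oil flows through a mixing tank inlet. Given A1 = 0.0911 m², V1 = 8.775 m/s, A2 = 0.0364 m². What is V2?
Formula: V_2 = \frac{A_1 V_1}{A_2}
V2 = 0.0911·8.775/0.0364 = 21.96 m/s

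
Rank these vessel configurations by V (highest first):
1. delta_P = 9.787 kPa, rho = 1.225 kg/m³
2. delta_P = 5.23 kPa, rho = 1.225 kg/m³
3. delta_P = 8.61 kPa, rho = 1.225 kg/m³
Case 1: V = 126.4 m/s
Case 2: V = 92.41 m/s
Case 3: V = 118.6 m/s
Ranking (highest first): 1, 3, 2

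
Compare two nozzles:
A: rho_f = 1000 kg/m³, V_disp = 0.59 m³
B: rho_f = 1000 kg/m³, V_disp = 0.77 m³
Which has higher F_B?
F_B(A) = 5788 N, F_B(B) = 7554 N. Answer: B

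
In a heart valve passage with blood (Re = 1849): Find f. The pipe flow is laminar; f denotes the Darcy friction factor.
Formula: f = \frac{64}{Re}
f = 64/1849 = 0.03461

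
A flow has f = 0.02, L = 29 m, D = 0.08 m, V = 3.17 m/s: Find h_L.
Formula: h_L = f \frac{L}{D} \frac{V^2}{2g}
h_L = 0.02·(29/0.08)·3.17²/(2·9.81) = 3.713 m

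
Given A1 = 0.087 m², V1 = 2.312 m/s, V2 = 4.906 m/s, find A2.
Formula: V_2 = \frac{A_1 V_1}{A_2}
Substituting knowns: 4.906 = 0.087·2.312/A2
Solving for A2: A2 = 0.087·2.312/4.906 = 0.041 m²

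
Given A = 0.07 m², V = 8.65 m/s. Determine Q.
Formula: Q = A V
Q = 0.07·8.65·1000 = 605.5 L/s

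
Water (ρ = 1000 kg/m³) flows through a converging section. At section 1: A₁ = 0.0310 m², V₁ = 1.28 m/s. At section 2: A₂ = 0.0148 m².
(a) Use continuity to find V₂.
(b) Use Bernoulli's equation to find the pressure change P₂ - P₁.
(a) Continuity: A₁V₁=A₂V₂ -> V₂=A₁V₁/A₂=0.0310*1.28/0.0148=2.68 m/s
(b) Bernoulli: P₂-P₁=0.5*rho*(V₁^2-V₂^2)/1000=0.5*1000*(1.28^2-2.68^2)/1000=-2.772 kPa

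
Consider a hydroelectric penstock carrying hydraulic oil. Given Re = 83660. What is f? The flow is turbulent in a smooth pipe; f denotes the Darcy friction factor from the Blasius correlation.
Formula: f = \frac{0.316}{Re^{0.25}}
f = 0.316/83660^0.25 = 0.01858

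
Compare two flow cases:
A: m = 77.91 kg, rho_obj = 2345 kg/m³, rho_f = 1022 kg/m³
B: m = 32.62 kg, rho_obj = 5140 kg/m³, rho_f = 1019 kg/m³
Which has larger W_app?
W_app(A) = 431.2 N, W_app(B) = 256.6 N. Answer: A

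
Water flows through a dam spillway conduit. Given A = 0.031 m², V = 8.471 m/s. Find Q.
Formula: Q = A V
Q = 0.031·8.471·1000 = 262.6 L/s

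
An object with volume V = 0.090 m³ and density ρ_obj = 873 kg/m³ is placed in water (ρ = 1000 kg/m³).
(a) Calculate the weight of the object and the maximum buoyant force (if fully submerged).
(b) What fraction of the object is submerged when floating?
(a) W=rho_obj*g*V=873*9.81*0.090=770.8 N; F_B(max)=rho*g*V=1000*9.81*0.090=882.9 N
(b) Floating fraction=rho_obj/rho=873/1000=0.873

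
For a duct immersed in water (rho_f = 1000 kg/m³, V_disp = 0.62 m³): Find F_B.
Formula: F_B = \rho_f g V_{disp}
F_B = 1000·9.81·0.62 = 6082 N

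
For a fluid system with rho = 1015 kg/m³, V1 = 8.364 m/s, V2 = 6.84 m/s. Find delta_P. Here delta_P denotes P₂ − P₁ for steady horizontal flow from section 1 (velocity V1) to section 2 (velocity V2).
Formula: \Delta P = \frac{1}{2} \rho (V_1^2 - V_2^2)
delta_P = 0.5·1015·(8.364² − 6.84²)/1000 = 11.76 kPa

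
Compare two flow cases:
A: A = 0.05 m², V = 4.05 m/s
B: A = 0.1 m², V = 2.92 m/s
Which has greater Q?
Q(A) = 202.5 L/s, Q(B) = 292 L/s. Answer: B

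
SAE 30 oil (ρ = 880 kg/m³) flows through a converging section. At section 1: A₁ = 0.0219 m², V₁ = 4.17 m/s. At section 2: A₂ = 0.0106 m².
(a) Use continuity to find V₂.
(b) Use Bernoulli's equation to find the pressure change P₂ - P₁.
(a) Continuity: A₁V₁=A₂V₂ -> V₂=A₁V₁/A₂=0.0219*4.17/0.0106=8.62 m/s
(b) Bernoulli: P₂-P₁=0.5*rho*(V₁^2-V₂^2)/1000=0.5*880*(4.17^2-8.62^2)/1000=-25.04 kPa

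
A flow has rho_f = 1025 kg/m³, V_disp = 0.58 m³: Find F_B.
Formula: F_B = \rho_f g V_{disp}
F_B = 1025·9.81·0.58 = 5832 N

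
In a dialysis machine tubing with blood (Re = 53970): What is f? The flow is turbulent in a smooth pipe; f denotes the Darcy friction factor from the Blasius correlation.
Formula: f = \frac{0.316}{Re^{0.25}}
f = 0.316/53970^0.25 = 0.02073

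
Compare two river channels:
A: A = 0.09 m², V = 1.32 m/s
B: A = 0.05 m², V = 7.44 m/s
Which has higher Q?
Q(A) = 118.8 L/s, Q(B) = 372 L/s. Answer: B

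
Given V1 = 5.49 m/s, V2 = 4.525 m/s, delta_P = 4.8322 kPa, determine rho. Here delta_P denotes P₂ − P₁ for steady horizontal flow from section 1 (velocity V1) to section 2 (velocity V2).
Formula: \Delta P = \frac{1}{2} \rho (V_1^2 - V_2^2)
Substituting knowns: 4.8322 = 0.5·rho·(5.49² − 4.525²)/1000
Solving for rho: rho = 2·(4.8322·1000)/(5.49² − 4.525²) = 1000 kg/m³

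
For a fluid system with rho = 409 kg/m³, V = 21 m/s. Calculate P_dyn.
Formula: P_{dyn} = \frac{1}{2} \rho V^2
P_dyn = 0.5·409·21²/1000 = 90.18 kPa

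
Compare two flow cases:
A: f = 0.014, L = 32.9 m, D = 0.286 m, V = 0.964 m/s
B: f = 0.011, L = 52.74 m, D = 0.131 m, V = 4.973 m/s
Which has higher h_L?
h_L(A) = 0.07628 m, h_L(B) = 5.582 m. Answer: B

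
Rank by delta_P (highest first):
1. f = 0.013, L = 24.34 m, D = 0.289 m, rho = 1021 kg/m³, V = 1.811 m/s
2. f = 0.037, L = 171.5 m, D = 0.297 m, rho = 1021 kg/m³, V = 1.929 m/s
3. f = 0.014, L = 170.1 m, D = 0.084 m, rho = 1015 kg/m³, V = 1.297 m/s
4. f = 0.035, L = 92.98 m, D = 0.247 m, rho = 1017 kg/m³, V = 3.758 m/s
Case 1: delta_P = 1.833 kPa
Case 2: delta_P = 40.59 kPa
Case 3: delta_P = 24.2 kPa
Case 4: delta_P = 94.62 kPa
Ranking (highest first): 4, 2, 3, 1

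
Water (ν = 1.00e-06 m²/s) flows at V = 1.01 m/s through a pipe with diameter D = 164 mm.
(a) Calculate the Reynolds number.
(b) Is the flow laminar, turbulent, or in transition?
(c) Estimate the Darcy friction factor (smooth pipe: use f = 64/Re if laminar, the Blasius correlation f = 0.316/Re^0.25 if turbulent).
(a) Re = V·D/ν = 1.01·0.164/1.00e-06 = 165640
(b) Flow regime: turbulent (Re > 4000)
(c) Friction factor: f = 0.316/Re^0.25 = 0.316/165640^0.25 = 0.01566 (Blasius is strictly valid for Re ≲ 1e5; used here as the smooth-pipe estimate the problem specifies)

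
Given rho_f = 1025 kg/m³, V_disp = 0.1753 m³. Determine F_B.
Formula: F_B = \rho_f g V_{disp}
F_B = 1025·9.81·0.1753 = 1763 N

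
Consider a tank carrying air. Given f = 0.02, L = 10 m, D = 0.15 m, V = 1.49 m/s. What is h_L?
Formula: h_L = f \frac{L}{D} \frac{V^2}{2g}
h_L = 0.02·(10/0.15)·1.49²/(2·9.81) = 0.1509 m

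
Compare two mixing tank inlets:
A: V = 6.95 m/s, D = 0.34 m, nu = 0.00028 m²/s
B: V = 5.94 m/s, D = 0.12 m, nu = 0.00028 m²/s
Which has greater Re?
Re(A) = 8439, Re(B) = 2546. Answer: A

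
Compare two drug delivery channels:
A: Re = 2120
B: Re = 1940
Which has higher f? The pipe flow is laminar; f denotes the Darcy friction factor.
f(A) = 0.03019, f(B) = 0.03299. Answer: B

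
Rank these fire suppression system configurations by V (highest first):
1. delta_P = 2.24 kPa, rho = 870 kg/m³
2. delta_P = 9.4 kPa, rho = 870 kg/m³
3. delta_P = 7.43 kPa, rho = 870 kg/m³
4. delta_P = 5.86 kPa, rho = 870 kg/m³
Case 1: V = 2.269 m/s
Case 2: V = 4.649 m/s
Case 3: V = 4.133 m/s
Case 4: V = 3.67 m/s
Ranking (highest first): 2, 3, 4, 1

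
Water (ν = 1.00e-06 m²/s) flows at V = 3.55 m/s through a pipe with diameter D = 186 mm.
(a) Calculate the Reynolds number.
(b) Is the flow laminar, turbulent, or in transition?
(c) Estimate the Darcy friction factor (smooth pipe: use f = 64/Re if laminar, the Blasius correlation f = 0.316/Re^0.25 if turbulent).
(a) Re = V·D/ν = 3.55·0.186/1.00e-06 = 660300
(b) Flow regime: turbulent (Re > 4000)
(c) Friction factor: f = 0.316/Re^0.25 = 0.316/660300^0.25 = 0.01109 (Blasius is strictly valid for Re ≲ 1e5; used here as the smooth-pipe estimate the problem specifies)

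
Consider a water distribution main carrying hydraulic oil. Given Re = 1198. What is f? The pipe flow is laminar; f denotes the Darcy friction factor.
Formula: f = \frac{64}{Re}
f = 64/1198 = 0.05342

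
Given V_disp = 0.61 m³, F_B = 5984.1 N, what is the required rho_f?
Formula: F_B = \rho_f g V_{disp}
Substituting knowns: 5984.1 = rho_f·9.81·0.61
Solving for rho_f: rho_f = 5984.1/(9.81·0.61) = 1000 kg/m³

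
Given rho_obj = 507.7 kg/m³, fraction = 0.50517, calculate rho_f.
Formula: f_{sub} = \frac{\rho_{obj}}{\rho_f}
Substituting knowns: 0.50517 = 507.7/rho_f
Solving for rho_f: rho_f = 507.7/0.50517 = 1005 kg/m³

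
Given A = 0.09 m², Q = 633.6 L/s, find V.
Formula: Q = A V
Substituting knowns: 633.6 = 0.09·V·1000
Solving for V: V = (633.6/1000)/0.09 = 7.04 m/s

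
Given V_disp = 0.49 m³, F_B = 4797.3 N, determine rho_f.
Formula: F_B = \rho_f g V_{disp}
Substituting knowns: 4797.3 = rho_f·9.81·0.49
Solving for rho_f: rho_f = 4797.3/(9.81·0.49) = 998 kg/m³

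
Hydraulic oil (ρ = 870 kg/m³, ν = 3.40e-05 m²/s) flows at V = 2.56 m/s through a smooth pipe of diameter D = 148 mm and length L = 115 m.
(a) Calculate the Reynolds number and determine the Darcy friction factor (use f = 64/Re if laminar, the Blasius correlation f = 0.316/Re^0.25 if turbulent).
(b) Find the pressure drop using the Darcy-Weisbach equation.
(a) Re = V·D/ν = 2.56·0.148/3.40e-05 = 11144 → turbulent (Re > 4000); f = 0.316/Re^0.25 = 0.316/11144^0.25 = 0.030756
(b) Darcy-Weisbach: ΔP = f·(L/D)·½ρV²/1000 = 0.030756·(115/0.148)·½·870·2.56²/1000 = 68.13 kPa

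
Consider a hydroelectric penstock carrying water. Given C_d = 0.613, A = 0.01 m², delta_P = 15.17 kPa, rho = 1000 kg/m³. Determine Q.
Formula: Q = C_d A \sqrt{\frac{2 \Delta P}{\rho}}
Q = 0.613·0.01·√(2·(15.17·1000)/1000)·1000 = 33.77 L/s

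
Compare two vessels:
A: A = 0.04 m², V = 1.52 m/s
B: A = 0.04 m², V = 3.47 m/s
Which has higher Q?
Q(A) = 60.8 L/s, Q(B) = 138.8 L/s. Answer: B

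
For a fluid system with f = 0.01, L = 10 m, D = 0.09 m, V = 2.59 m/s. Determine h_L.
Formula: h_L = f \frac{L}{D} \frac{V^2}{2g}
h_L = 0.01·(10/0.09)·2.59²/(2·9.81) = 0.3799 m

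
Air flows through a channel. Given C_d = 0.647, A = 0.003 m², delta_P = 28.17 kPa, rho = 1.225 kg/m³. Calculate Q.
Formula: Q = C_d A \sqrt{\frac{2 \Delta P}{\rho}}
Q = 0.647·0.003·√(2·(28.17·1000)/1.225)·1000 = 416.3 L/s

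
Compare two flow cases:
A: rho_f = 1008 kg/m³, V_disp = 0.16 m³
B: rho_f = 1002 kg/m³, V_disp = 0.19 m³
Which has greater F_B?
F_B(A) = 1582 N, F_B(B) = 1868 N. Answer: B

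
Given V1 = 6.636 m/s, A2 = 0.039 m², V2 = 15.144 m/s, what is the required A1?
Formula: V_2 = \frac{A_1 V_1}{A_2}
Substituting knowns: 15.144 = A1·6.636/0.039
Solving for A1: A1 = 15.144·0.039/6.636 = 0.089 m²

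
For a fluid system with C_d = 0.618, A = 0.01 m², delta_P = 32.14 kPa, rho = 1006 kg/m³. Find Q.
Formula: Q = C_d A \sqrt{\frac{2 \Delta P}{\rho}}
Q = 0.618·0.01·√(2·(32.14·1000)/1006)·1000 = 49.4 L/s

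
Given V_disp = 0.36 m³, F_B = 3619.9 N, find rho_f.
Formula: F_B = \rho_f g V_{disp}
Substituting knowns: 3619.9 = rho_f·9.81·0.36
Solving for rho_f: rho_f = 3619.9/(9.81·0.36) = 1025 kg/m³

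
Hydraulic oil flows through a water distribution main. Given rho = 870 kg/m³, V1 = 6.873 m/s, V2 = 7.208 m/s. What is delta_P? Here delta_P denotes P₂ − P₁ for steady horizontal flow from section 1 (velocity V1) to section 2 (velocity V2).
Formula: \Delta P = \frac{1}{2} \rho (V_1^2 - V_2^2)
delta_P = 0.5·870·(6.873² − 7.208²)/1000 = -2.052 kPa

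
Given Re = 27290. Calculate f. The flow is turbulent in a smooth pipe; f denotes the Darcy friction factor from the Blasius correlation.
Formula: f = \frac{0.316}{Re^{0.25}}
f = 0.316/27290^0.25 = 0.02459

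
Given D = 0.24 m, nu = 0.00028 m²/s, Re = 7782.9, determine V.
Formula: Re = \frac{V D}{\nu}
Substituting knowns: 7782.9 = V·0.24/0.00028
Solving for V: V = 7782.9·0.00028/0.24 = 9.08 m/s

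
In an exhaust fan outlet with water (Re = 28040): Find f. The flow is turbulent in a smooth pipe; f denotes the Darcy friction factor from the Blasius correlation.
Formula: f = \frac{0.316}{Re^{0.25}}
f = 0.316/28040^0.25 = 0.02442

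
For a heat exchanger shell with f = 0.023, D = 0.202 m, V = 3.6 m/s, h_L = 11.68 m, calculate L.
Formula: h_L = f \frac{L}{D} \frac{V^2}{2g}
Substituting knowns: 11.68 = 0.023·(L/0.202)·3.6²/(2·9.81)
Solving for L: L = 11.68·2·9.81·0.202/(0.023·3.6²) = 155.3 m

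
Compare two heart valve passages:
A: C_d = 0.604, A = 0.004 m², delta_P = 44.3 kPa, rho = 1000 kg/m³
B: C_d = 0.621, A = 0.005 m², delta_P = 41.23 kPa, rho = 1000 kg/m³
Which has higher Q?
Q(A) = 22.74 L/s, Q(B) = 28.2 L/s. Answer: B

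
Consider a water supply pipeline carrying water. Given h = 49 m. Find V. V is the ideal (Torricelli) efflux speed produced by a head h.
Formula: V = \sqrt{2 g h}
V = √(2·9.81·49) = 31.01 m/s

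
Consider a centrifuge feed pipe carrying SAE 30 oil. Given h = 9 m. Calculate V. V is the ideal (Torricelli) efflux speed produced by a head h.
Formula: V = \sqrt{2 g h}
V = √(2·9.81·9) = 13.29 m/s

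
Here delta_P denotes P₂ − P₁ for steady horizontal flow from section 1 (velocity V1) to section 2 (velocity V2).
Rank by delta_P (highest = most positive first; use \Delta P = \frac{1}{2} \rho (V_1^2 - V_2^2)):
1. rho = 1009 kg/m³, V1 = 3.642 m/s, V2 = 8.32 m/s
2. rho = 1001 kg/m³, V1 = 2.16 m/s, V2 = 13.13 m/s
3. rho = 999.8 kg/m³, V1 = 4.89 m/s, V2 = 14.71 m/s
Case 1: delta_P = -28.23 kPa
Case 2: delta_P = -83.95 kPa
Case 3: delta_P = -96.22 kPa
Ranking (highest first): 1, 2, 3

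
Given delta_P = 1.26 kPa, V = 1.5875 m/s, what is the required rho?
Formula: V = \sqrt{\frac{2 \Delta P}{\rho}}
Substituting knowns: 1.5875 = √(2·(1.26·1000)/rho)
Solving for rho: rho = 2·(1.26·1000)/1.5875² = 999.9 kg/m³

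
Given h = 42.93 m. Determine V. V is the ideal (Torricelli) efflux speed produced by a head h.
Formula: V = \sqrt{2 g h}
V = √(2·9.81·42.93) = 29.02 m/s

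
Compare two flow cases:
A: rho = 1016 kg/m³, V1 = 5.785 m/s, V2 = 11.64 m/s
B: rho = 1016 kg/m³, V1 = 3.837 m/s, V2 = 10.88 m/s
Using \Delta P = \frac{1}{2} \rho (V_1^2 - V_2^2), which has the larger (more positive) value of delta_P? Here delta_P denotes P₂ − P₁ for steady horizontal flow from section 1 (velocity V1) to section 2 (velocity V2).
delta_P(A) = -51.83 kPa, delta_P(B) = -52.66 kPa. Answer: A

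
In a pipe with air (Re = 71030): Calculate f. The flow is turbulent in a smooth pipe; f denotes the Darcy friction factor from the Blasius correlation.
Formula: f = \frac{0.316}{Re^{0.25}}
f = 0.316/71030^0.25 = 0.01936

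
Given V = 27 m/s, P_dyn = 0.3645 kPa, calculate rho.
Formula: P_{dyn} = \frac{1}{2} \rho V^2
Substituting knowns: 0.3645 = 0.5·rho·27²/1000
Solving for rho: rho = 2·(0.3645·1000)/27² = 1 kg/m³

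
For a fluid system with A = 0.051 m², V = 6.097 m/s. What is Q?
Formula: Q = A V
Q = 0.051·6.097·1000 = 310.9 L/s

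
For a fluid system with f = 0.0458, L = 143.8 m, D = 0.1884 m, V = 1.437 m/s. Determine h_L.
Formula: h_L = f \frac{L}{D} \frac{V^2}{2g}
h_L = 0.0458·(143.8/0.1884)·1.437²/(2·9.81) = 3.679 m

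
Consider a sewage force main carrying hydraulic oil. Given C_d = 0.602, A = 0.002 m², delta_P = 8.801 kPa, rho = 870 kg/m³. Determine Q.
Formula: Q = C_d A \sqrt{\frac{2 \Delta P}{\rho}}
Q = 0.602·0.002·√(2·(8.801·1000)/870)·1000 = 5.416 L/s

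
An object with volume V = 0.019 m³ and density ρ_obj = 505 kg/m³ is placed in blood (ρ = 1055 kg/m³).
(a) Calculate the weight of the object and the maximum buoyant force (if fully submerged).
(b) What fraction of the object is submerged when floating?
(a) W=rho_obj*g*V=505*9.81*0.019=94.1 N; F_B(max)=rho*g*V=1055*9.81*0.019=196.6 N
(b) Floating fraction=rho_obj/rho=505/1055=0.479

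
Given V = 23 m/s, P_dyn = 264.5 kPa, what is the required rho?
Formula: P_{dyn} = \frac{1}{2} \rho V^2
Substituting knowns: 264.5 = 0.5·rho·23²/1000
Solving for rho: rho = 2·(264.5·1000)/23² = 1000 kg/m³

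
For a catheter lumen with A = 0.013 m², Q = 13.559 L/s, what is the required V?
Formula: Q = A V
Substituting knowns: 13.559 = 0.013·V·1000
Solving for V: V = (13.559/1000)/0.013 = 1.043 m/s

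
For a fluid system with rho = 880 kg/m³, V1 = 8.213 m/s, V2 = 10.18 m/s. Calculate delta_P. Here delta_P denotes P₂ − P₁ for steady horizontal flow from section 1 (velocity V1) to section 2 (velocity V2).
Formula: \Delta P = \frac{1}{2} \rho (V_1^2 - V_2^2)
delta_P = 0.5·880·(8.213² − 10.18²)/1000 = -15.92 kPa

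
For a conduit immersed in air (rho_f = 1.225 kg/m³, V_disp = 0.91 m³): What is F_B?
Formula: F_B = \rho_f g V_{disp}
F_B = 1.225·9.81·0.91 = 10.94 N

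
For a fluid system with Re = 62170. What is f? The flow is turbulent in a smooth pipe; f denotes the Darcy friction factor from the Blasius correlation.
Formula: f = \frac{0.316}{Re^{0.25}}
f = 0.316/62170^0.25 = 0.02001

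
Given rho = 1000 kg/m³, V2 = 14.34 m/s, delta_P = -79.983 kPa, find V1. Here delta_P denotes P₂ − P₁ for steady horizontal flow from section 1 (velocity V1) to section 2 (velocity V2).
Formula: \Delta P = \frac{1}{2} \rho (V_1^2 - V_2^2)
Substituting knowns: -79.983 = 0.5·1000·(V1² − 14.34²)/1000
Solving for V1: V1 = √(14.34² + 2·(-79.983·1000)/1000) = 6.758 m/s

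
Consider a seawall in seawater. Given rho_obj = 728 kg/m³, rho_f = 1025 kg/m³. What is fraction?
Formula: f_{sub} = \frac{\rho_{obj}}{\rho_f}
fraction = 728/1025 = 0.7102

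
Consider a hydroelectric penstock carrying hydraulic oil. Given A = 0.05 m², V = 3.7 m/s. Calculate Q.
Formula: Q = A V
Q = 0.05·3.7·1000 = 185 L/s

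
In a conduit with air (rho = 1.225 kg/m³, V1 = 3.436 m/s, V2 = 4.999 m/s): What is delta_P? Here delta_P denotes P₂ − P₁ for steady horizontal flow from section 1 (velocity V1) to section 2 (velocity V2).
Formula: \Delta P = \frac{1}{2} \rho (V_1^2 - V_2^2)
delta_P = 0.5·1.225·(3.436² − 4.999²)/1000 = -0.008075 kPa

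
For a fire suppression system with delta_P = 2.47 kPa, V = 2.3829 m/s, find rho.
Formula: V = \sqrt{\frac{2 \Delta P}{\rho}}
Substituting knowns: 2.3829 = √(2·(2.47·1000)/rho)
Solving for rho: rho = 2·(2.47·1000)/2.3829² = 870 kg/m³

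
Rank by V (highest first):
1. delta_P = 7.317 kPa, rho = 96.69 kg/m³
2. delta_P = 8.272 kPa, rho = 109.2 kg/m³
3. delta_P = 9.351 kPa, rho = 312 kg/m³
Case 1: V = 12.3 m/s
Case 2: V = 12.31 m/s
Case 3: V = 7.742 m/s
Ranking (highest first): 2, 1, 3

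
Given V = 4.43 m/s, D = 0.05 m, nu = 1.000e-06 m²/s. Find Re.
Formula: Re = \frac{V D}{\nu}
Re = 4.43·0.05/1.000e-06 = 221500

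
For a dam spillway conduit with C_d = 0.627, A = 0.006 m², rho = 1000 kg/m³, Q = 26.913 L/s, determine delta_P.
Formula: Q = C_d A \sqrt{\frac{2 \Delta P}{\rho}}
Substituting knowns: 26.913 = 0.627·0.006·√(2·(delta_P·1000)/1000)·1000
Solving for delta_P: delta_P = ((26.913/1000)/(0.627·0.006))²·1000/2/1000 = 25.59 kPa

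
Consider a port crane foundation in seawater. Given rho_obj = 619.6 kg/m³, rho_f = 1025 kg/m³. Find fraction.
Formula: f_{sub} = \frac{\rho_{obj}}{\rho_f}
fraction = 619.6/1025 = 0.6045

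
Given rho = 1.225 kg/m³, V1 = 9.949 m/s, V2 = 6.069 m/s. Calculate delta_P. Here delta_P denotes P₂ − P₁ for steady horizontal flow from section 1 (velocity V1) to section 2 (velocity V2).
Formula: \Delta P = \frac{1}{2} \rho (V_1^2 - V_2^2)
delta_P = 0.5·1.225·(9.949² − 6.069²)/1000 = 0.03807 kPa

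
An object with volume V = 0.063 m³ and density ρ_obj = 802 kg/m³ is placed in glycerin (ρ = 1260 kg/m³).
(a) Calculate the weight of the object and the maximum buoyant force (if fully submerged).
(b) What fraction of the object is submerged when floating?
(a) W=rho_obj*g*V=802*9.81*0.063=495.7 N; F_B(max)=rho*g*V=1260*9.81*0.063=778.7 N
(b) Floating fraction=rho_obj/rho=802/1260=0.637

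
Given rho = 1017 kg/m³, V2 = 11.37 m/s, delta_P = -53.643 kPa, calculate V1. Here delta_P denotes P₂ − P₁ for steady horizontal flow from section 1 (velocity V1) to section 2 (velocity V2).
Formula: \Delta P = \frac{1}{2} \rho (V_1^2 - V_2^2)
Substituting knowns: -53.643 = 0.5·1017·(V1² − 11.37²)/1000
Solving for V1: V1 = √(11.37² + 2·(-53.643·1000)/1017) = 4.877 m/s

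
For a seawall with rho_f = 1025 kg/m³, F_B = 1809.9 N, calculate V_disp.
Formula: F_B = \rho_f g V_{disp}
Substituting knowns: 1809.9 = 1025·9.81·V_disp
Solving for V_disp: V_disp = 1809.9/(1025·9.81) = 0.18 m³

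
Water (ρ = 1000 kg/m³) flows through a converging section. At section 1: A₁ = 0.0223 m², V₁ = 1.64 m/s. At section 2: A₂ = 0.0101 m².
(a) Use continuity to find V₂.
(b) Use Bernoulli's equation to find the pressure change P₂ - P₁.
(a) Continuity: A₁V₁=A₂V₂ -> V₂=A₁V₁/A₂=0.0223*1.64/0.0101=3.62 m/s
(b) Bernoulli: P₂-P₁=0.5*rho*(V₁^2-V₂^2)/1000=0.5*1000*(1.64^2-3.62^2)/1000=-5.207 kPa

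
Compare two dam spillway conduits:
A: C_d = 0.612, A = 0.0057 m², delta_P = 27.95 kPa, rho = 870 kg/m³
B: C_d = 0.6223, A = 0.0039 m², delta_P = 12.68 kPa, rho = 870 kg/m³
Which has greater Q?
Q(A) = 27.96 L/s, Q(B) = 13.1 L/s. Answer: A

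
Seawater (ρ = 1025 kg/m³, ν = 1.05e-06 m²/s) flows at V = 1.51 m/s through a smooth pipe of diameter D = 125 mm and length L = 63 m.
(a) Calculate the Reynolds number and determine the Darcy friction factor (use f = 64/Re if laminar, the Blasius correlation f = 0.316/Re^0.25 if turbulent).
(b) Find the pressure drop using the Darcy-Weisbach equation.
(a) Re = V·D/ν = 1.51·0.125/1.05e-06 = 179760 → turbulent (Re > 4000); f = 0.316/Re^0.25 = 0.316/179760^0.25 = 0.015347 (Blasius is strictly valid for Re ≲ 1e5; used here as the smooth-pipe estimate the problem specifies)
(b) Darcy-Weisbach: ΔP = f·(L/D)·½ρV²/1000 = 0.015347·(63/0.125)·½·1025·1.51²/1000 = 9.039 kPa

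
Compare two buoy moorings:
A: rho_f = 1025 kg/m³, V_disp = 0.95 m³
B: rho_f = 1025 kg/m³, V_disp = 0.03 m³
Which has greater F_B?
F_B(A) = 9552 N, F_B(B) = 301.7 N. Answer: A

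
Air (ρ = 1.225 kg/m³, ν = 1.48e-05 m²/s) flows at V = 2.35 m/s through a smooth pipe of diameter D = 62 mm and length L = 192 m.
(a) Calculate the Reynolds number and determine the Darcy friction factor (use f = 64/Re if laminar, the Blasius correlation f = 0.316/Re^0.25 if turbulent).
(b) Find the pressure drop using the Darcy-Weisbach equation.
(a) Re = V·D/ν = 2.35·0.062/1.48e-05 = 9844.6 → turbulent (Re > 4000); f = 0.316/Re^0.25 = 0.316/9844.6^0.25 = 0.031724
(b) Darcy-Weisbach: ΔP = f·(L/D)·½ρV²/1000 = 0.031724·(192/0.062)·½·1.225·2.35²/1000 = 0.3323 kPa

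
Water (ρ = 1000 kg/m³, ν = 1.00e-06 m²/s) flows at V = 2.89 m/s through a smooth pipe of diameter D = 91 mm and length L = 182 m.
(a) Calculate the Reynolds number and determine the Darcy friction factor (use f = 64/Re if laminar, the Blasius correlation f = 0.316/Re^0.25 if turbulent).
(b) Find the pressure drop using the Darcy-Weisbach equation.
(a) Re = V·D/ν = 2.89·0.091/1.00e-06 = 262990 → turbulent (Re > 4000); f = 0.316/Re^0.25 = 0.316/262990^0.25 = 0.013954 (Blasius is strictly valid for Re ≲ 1e5; used here as the smooth-pipe estimate the problem specifies)
(b) Darcy-Weisbach: ΔP = f·(L/D)·½ρV²/1000 = 0.013954·(182/0.091)·½·1000·2.89²/1000 = 116.5 kPa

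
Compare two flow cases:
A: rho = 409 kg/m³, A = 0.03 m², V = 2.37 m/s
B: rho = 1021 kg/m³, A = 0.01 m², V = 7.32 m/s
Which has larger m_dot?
m_dot(A) = 29.08 kg/s, m_dot(B) = 74.74 kg/s. Answer: B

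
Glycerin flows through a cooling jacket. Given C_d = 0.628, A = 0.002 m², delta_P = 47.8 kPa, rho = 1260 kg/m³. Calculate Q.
Formula: Q = C_d A \sqrt{\frac{2 \Delta P}{\rho}}
Q = 0.628·0.002·√(2·(47.8·1000)/1260)·1000 = 10.94 L/s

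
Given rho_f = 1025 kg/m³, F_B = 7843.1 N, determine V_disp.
Formula: F_B = \rho_f g V_{disp}
Substituting knowns: 7843.1 = 1025·9.81·V_disp
Solving for V_disp: V_disp = 7843.1/(1025·9.81) = 0.78 m³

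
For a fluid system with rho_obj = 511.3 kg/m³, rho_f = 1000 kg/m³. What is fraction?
Formula: f_{sub} = \frac{\rho_{obj}}{\rho_f}
fraction = 511.3/1000 = 0.5113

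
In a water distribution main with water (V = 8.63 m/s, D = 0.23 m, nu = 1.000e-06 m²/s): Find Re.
Formula: Re = \frac{V D}{\nu}
Re = 8.63·0.23/1.000e-06 = 1.985e+06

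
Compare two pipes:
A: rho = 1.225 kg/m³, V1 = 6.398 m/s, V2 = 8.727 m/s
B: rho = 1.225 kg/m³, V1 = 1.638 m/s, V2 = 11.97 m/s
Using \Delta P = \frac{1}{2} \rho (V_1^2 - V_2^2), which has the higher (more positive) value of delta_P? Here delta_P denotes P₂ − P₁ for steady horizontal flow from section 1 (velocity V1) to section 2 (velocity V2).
delta_P(A) = -0.02158 kPa, delta_P(B) = -0.08612 kPa. Answer: A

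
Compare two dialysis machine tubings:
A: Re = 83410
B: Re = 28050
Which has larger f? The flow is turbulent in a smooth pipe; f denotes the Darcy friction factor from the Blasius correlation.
f(A) = 0.01859, f(B) = 0.02442. Answer: B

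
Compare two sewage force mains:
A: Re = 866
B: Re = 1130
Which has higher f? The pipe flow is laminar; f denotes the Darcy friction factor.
f(A) = 0.0739, f(B) = 0.05664. Answer: A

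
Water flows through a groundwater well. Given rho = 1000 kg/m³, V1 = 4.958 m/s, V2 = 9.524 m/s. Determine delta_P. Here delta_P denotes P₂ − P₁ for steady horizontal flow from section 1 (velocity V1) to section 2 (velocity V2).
Formula: \Delta P = \frac{1}{2} \rho (V_1^2 - V_2^2)
delta_P = 0.5·1000·(4.958² − 9.524²)/1000 = -33.06 kPa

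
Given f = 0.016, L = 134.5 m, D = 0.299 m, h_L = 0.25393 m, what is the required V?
Formula: h_L = f \frac{L}{D} \frac{V^2}{2g}
Substituting knowns: 0.25393 = 0.016·(134.5/0.299)·V²/(2·9.81)
Solving for V: V = √(0.25393·2·9.81/(0.016·(134.5/0.299))) = 0.832 m/s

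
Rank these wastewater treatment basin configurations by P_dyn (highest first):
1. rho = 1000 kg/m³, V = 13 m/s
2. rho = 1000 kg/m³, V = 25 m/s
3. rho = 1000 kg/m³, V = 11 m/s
Case 1: P_dyn = 84.5 kPa
Case 2: P_dyn = 312.5 kPa
Case 3: P_dyn = 60.5 kPa
Ranking (highest first): 2, 1, 3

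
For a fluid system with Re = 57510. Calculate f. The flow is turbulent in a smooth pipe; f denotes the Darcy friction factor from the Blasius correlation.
Formula: f = \frac{0.316}{Re^{0.25}}
f = 0.316/57510^0.25 = 0.02041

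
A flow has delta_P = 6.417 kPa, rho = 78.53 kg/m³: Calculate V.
Formula: V = \sqrt{\frac{2 \Delta P}{\rho}}
V = √(2·(6.417·1000)/78.53) = 12.78 m/s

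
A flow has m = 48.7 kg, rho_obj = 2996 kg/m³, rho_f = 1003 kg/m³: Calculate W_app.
Formula: W_{app} = mg\left(1 - \frac{\rho_f}{\rho_{obj}}\right)
W_app = 48.7·9.81·(1 − 1003/2996) = 317.8 N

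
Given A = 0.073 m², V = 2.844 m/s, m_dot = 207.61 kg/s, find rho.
Formula: \dot{m} = \rho A V
Substituting knowns: 207.61 = rho·0.073·2.844
Solving for rho: rho = 207.61/(0.073·2.844) = 1000 kg/m³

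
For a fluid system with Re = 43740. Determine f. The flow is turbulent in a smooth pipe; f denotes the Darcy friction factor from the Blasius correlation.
Formula: f = \frac{0.316}{Re^{0.25}}
f = 0.316/43740^0.25 = 0.02185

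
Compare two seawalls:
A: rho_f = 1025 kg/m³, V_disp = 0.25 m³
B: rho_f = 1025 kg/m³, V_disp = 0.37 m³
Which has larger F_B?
F_B(A) = 2514 N, F_B(B) = 3720 N. Answer: B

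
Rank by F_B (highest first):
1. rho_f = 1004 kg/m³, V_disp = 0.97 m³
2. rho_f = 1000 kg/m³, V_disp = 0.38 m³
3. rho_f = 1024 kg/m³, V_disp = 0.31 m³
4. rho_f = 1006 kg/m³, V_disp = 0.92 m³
Case 1: F_B = 9554 N
Case 2: F_B = 3728 N
Case 3: F_B = 3114 N
Case 4: F_B = 9079 N
Ranking (highest first): 1, 4, 2, 3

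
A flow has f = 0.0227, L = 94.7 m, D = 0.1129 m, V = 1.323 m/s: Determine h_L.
Formula: h_L = f \frac{L}{D} \frac{V^2}{2g}
h_L = 0.0227·(94.7/0.1129)·1.323²/(2·9.81) = 1.699 m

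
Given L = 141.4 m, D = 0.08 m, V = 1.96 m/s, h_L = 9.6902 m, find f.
Formula: h_L = f \frac{L}{D} \frac{V^2}{2g}
Substituting knowns: 9.6902 = f·(141.4/0.08)·1.96²/(2·9.81)
Solving for f: f = 9.6902·2·9.81/((141.4/0.08)·1.96²) = 0.028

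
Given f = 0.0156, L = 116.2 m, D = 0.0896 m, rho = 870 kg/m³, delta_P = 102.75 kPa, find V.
Formula: \Delta P = f \frac{L}{D} \frac{\rho V^2}{2}
Substituting knowns: 102.75 = 0.0156·(116.2/0.0896)·0.5·870·V²/1000
Solving for V: V = √((102.75·1000)/(0.0156·(116.2/0.0896)·0.5·870)) = 3.417 m/s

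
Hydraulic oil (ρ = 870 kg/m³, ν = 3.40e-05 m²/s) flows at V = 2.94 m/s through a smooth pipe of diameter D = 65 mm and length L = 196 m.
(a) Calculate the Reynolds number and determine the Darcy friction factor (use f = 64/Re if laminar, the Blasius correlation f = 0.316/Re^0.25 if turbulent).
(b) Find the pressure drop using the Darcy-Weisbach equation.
(a) Re = V·D/ν = 2.94·0.065/3.40e-05 = 5620.6 → turbulent (Re > 4000); f = 0.316/Re^0.25 = 0.316/5620.6^0.25 = 0.036496
(b) Darcy-Weisbach: ΔP = f·(L/D)·½ρV²/1000 = 0.036496·(196/0.065)·½·870·2.94²/1000 = 413.8 kPa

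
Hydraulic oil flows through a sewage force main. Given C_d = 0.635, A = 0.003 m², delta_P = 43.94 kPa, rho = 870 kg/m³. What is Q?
Formula: Q = C_d A \sqrt{\frac{2 \Delta P}{\rho}}
Q = 0.635·0.003·√(2·(43.94·1000)/870)·1000 = 19.15 L/s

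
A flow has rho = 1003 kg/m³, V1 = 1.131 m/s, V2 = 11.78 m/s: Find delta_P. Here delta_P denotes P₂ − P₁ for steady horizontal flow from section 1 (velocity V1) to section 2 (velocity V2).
Formula: \Delta P = \frac{1}{2} \rho (V_1^2 - V_2^2)
delta_P = 0.5·1003·(1.131² − 11.78²)/1000 = -68.95 kPa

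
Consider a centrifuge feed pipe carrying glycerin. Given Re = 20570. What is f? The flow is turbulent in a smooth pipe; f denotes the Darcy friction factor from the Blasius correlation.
Formula: f = \frac{0.316}{Re^{0.25}}
f = 0.316/20570^0.25 = 0.02639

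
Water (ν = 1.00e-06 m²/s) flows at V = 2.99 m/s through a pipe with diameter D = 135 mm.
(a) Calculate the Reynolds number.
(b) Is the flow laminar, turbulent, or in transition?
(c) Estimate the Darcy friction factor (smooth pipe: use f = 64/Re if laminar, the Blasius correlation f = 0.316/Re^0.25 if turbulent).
(a) Re = V·D/ν = 2.99·0.135/1.00e-06 = 403650
(b) Flow regime: turbulent (Re > 4000)
(c) Friction factor: f = 0.316/Re^0.25 = 0.316/403650^0.25 = 0.01254 (Blasius is strictly valid for Re ≲ 1e5; used here as the smooth-pipe estimate the problem specifies)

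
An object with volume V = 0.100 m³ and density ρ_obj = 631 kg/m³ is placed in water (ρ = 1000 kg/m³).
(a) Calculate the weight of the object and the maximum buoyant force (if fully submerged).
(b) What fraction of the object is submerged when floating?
(a) W=rho_obj*g*V=631*9.81*0.100=619.0 N; F_B(max)=rho*g*V=1000*9.81*0.100=981.0 N
(b) Floating fraction=rho_obj/rho=631/1000=0.631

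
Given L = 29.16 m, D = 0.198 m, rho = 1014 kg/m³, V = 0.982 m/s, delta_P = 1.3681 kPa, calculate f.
Formula: \Delta P = f \frac{L}{D} \frac{\rho V^2}{2}
Substituting knowns: 1.3681 = f·(29.16/0.198)·0.5·1014·0.982²/1000
Solving for f: f = (1.3681·1000)/((29.16/0.198)·0.5·1014·0.982²) = 0.019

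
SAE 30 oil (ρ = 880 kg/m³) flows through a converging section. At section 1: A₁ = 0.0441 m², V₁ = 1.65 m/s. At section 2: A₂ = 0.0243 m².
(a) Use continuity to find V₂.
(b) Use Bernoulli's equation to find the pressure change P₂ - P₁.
(a) Continuity: A₁V₁=A₂V₂ -> V₂=A₁V₁/A₂=0.0441*1.65/0.0243=2.99 m/s
(b) Bernoulli: P₂-P₁=0.5*rho*(V₁^2-V₂^2)/1000=0.5*880*(1.65^2-2.99^2)/1000=-2.736 kPa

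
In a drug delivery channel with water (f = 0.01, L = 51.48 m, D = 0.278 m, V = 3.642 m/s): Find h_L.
Formula: h_L = f \frac{L}{D} \frac{V^2}{2g}
h_L = 0.01·(51.48/0.278)·3.642²/(2·9.81) = 1.252 m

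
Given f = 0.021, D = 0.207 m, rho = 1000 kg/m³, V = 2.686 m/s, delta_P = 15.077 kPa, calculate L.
Formula: \Delta P = f \frac{L}{D} \frac{\rho V^2}{2}
Substituting knowns: 15.077 = 0.021·(L/0.207)·0.5·1000·2.686²/1000
Solving for L: L = (15.077·1000)·0.207/(0.021·0.5·1000·2.686²) = 41.2 m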